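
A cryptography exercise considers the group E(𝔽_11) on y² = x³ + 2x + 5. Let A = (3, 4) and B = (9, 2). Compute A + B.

(4, 0)

(3, 4) + (9, 2). λ = (2 - 4)/(9 - 3) ≡ 9/6 mod 11. 6⁻¹ ≡ 2 (mod 11), so λ ≡ 7.
  x = λ² - 3 - 9 = 49 - 12 ≡ 4; y = λ·(3 - 4) - 4 ≡ 0. → (4, 0)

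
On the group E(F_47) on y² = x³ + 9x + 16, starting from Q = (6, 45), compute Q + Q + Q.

Repeated addition: build up to 3Q.
2Q: tangent at (6, 45): λ = (3·6² + 9)/(2·45) ≡ 23/43. 43⁻¹ ≡ 35 (mod 47) since 43·35 = 1505 ≡ 1, so λ ≡ 23·35 ≡ 6.
  x = λ² - 6 - 6 = 36 - 12 ≡ 24; y = λ·(6 - 24) - 45 ≡ 35. → (24, 35)
3Q: (24, 35) + (6, 45). λ = (45 - 35)/(6 - 24) ≡ 10/29 mod 47. 29⁻¹ ≡ 13 (mod 47) since 29·13 = 377 ≡ 1, so λ ≡ 36.
  x = λ² - 24 - 6 = 1296 - 30 ≡ 44; y = λ·(24 - 44) - 35 ≡ 44. → (44, 44)

(44, 44)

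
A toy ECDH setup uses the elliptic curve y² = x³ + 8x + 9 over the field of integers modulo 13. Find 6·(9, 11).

Write Q = (9, 11).
Repeated addition: build up to 6Q.
2Q: tangent at (9, 11): λ = (3·9² + 8)/(2·11) ≡ 4/9. 9⁻¹ ≡ 3 (mod 13), so λ ≡ 4·3 ≡ 12.
  x = λ² - 9 - 9 = 144 - 18 ≡ 9; y = λ·(9 - 9) - 11 ≡ 2. → (9, 2)
3Q: (9, 2) + (9, 11): same x and y₁ ≡ -y₂, so the sum is the point at infinity.
4Q: the point at infinity + (9, 11) = (9, 11) (identity).
5Q: tangent at (9, 11): λ = (3·9² + 8)/(2·11) ≡ 4/9. 9⁻¹ ≡ 3 (mod 13) since 9·3 = 27 ≡ 1, so λ ≡ 4·3 ≡ 12.
  x = λ² - 9 - 9 = 144 - 18 ≡ 9; y = λ·(9 - 9) - 11 ≡ 2. → (9, 2)
6Q: (9, 2) + (9, 11): same x and y₁ ≡ -y₂, so the sum is the point at infinity.

O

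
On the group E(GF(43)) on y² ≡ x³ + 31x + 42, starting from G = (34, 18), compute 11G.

(1, 17)

Double-and-add on 11 = (1011)₂. Start with G = (34, 18) for the leading 1-bit.
double: tangent at (34, 18): λ = (3·34² + 31)/(2·18) ≡ 16/36. 36⁻¹ ≡ 6 (mod 43) since 36·6 = 216 ≡ 1, so λ ≡ 16·6 ≡ 10.
  x = λ² - 34 - 34 = 100 - 68 ≡ 32; y = λ·(34 - 32) - 18 ≡ 2. → (32, 2)
double: tangent at (32, 2): λ = (3·32² + 31)/(2·2) ≡ 7/4. 4⁻¹ ≡ 11 (mod 43) since 4·11 = 44 ≡ 1, so λ ≡ 7·11 ≡ 34.
  x = λ² - 32 - 32 = 1156 - 64 ≡ 17; y = λ·(32 - 17) - 2 ≡ 35. → (17, 35)
add G: (17, 35) + (34, 18). λ = (18 - 35)/(34 - 17) ≡ 26/17 mod 43. 17⁻¹ ≡ 38 (mod 43), so λ ≡ 42.
  x = λ² - 17 - 34 = 1764 - 51 ≡ 36; y = λ·(17 - 36) - 35 ≡ 27. → (36, 27)
double: tangent at (36, 27): λ = (3·36² + 31)/(2·27) ≡ 6/11. 11⁻¹ ≡ 4 (mod 43) since 11·4 = 44 ≡ 1, so λ ≡ 6·4 ≡ 24.
  x = λ² - 36 - 36 = 576 - 72 ≡ 31; y = λ·(36 - 31) - 27 ≡ 7. → (31, 7)
add G: (31, 7) + (34, 18). λ = (18 - 7)/(34 - 31) ≡ 11/3 mod 43. 3⁻¹ ≡ 29 (mod 43), so λ ≡ 18.
  x = λ² - 31 - 34 = 324 - 65 ≡ 1; y = λ·(31 - 1) - 7 ≡ 17. → (1, 17)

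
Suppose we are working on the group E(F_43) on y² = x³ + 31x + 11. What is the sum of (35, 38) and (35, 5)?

O

The two points share x = 35 and their y-coordinates satisfy 38 + 5 ≡ 0 (mod 43), so they are inverses. Their sum is ∞.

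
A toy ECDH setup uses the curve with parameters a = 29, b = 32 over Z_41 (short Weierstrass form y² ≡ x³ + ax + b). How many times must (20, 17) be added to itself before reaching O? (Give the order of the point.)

11

2P: tangent at (20, 17): λ = (3·20² + 29)/(2·17) ≡ 40/34. 34⁻¹ ≡ 35 (mod 41), so λ ≡ 40·35 ≡ 6.
  x = λ² - 20 - 20 = 36 - 40 ≡ 37; y = λ·(20 - 37) - 17 ≡ 4. → (37, 4)
3P: (37, 4) + (20, 17). λ = (17 - 4)/(20 - 37) ≡ 13/24 mod 41. 24⁻¹ ≡ 12 (mod 41) since 24·12 = 288 ≡ 1, so λ ≡ 33.
  x = λ² - 37 - 20 = 1089 - 57 ≡ 7; y = λ·(37 - 7) - 4 ≡ 2. → (7, 2)
4P: (7, 2) + (20, 17). λ = (17 - 2)/(20 - 7) ≡ 15/13 mod 41. 13⁻¹ ≡ 19 (mod 41), so λ ≡ 39.
  x = λ² - 7 - 20 = 1521 - 27 ≡ 18; y = λ·(7 - 18) - 2 ≡ 20. → (18, 20)
5P: (18, 20) + (20, 17). λ = (17 - 20)/(20 - 18) ≡ 38/2 mod 41. 2⁻¹ ≡ 21 (mod 41) since 2·21 = 42 ≡ 1, so λ ≡ 19.
  x = λ² - 18 - 20 = 361 - 38 ≡ 36; y = λ·(18 - 36) - 20 ≡ 7. → (36, 7)
6P: (36, 7) + (20, 17). λ = (17 - 7)/(20 - 36) ≡ 10/25 mod 41. 25⁻¹ ≡ 23 (mod 41), so λ ≡ 25.
  x = λ² - 36 - 20 = 625 - 56 ≡ 36; y = λ·(36 - 36) - 7 ≡ 34. → (36, 34)
7P: (36, 34) + (20, 17). λ = (17 - 34)/(20 - 36) ≡ 24/25 mod 41. 25⁻¹ ≡ 23 (mod 41) since 25·23 = 575 ≡ 1, so λ ≡ 19.
  x = λ² - 36 - 20 = 361 - 56 ≡ 18; y = λ·(36 - 18) - 34 ≡ 21. → (18, 21)
8P: (18, 21) + (20, 17). λ = (17 - 21)/(20 - 18) ≡ 37/2 mod 41. 2⁻¹ ≡ 21 (mod 41), so λ ≡ 39.
  x = λ² - 18 - 20 = 1521 - 38 ≡ 7; y = λ·(18 - 7) - 21 ≡ 39. → (7, 39)
9P: (7, 39) + (20, 17). λ = (17 - 39)/(20 - 7) ≡ 19/13 mod 41. 13⁻¹ ≡ 19 (mod 41) since 13·19 = 247 ≡ 1, so λ ≡ 33.
  x = λ² - 7 - 20 = 1089 - 27 ≡ 37; y = λ·(7 - 37) - 39 ≡ 37. → (37, 37)
10P: (37, 37) + (20, 17). λ = (17 - 37)/(20 - 37) ≡ 21/24 mod 41. 24⁻¹ ≡ 12 (mod 41) since 24·12 = 288 ≡ 1, so λ ≡ 6.
  x = λ² - 37 - 20 = 36 - 57 ≡ 20; y = λ·(37 - 20) - 37 ≡ 24. → (20, 24)
11P: (20, 24) + (20, 17): same x and y₁ ≡ -y₂, so the sum is O.
11P = O, so the order is 11.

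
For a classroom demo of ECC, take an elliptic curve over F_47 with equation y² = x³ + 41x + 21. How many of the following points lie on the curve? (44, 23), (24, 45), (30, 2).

2

(44, 23): 23² ≡ 12, rhs ≡ 12 → on.
(24, 45): 45² ≡ 4, rhs ≡ 24 → off.
(30, 2): 2² ≡ 4, rhs ≡ 4 → on.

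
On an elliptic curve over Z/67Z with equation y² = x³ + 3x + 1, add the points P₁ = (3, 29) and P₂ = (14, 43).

(3, 29) + (14, 43). λ = (43 - 29)/(14 - 3) ≡ 14/11 mod 67. 11⁻¹ ≡ 61 (mod 67) since 11·61 = 671 ≡ 1, so λ ≡ 50.
  x = λ² - 3 - 14 = 2500 - 17 ≡ 4; y = λ·(3 - 4) - 29 ≡ 55. → (4, 55)

(4, 55)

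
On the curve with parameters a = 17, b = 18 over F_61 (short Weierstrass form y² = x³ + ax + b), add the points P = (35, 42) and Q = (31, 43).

(37, 50)

(35, 42) + (31, 43). λ = (43 - 42)/(31 - 35) ≡ 1/57 mod 61. 57⁻¹ ≡ 15 (mod 61), so λ ≡ 15.
  x = λ² - 35 - 31 = 225 - 66 ≡ 37; y = λ·(35 - 37) - 42 ≡ 50. → (37, 50)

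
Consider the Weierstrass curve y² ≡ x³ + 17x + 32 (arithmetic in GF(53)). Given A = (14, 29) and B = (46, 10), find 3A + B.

(3, 51)

First 3A:
Repeated addition: build up to 3A.
2A: tangent at (14, 29): λ = (3·14² + 17)/(2·29) ≡ 22/5. 5⁻¹ ≡ 32 (mod 53) since 5·32 = 160 ≡ 1, so λ ≡ 22·32 ≡ 15.
  x = λ² - 14 - 14 = 225 - 28 ≡ 38; y = λ·(14 - 38) - 29 ≡ 35. → (38, 35)
3A: (38, 35) + (14, 29). λ = (29 - 35)/(14 - 38) ≡ 47/29 mod 53. 29⁻¹ ≡ 11 (mod 53) since 29·11 = 319 ≡ 1, so λ ≡ 40.
  x = λ² - 38 - 14 = 1600 - 52 ≡ 11; y = λ·(38 - 11) - 35 ≡ 38. → (11, 38)
3A = (11, 38).
Finally 3A + B:
(11, 38) + (46, 10). λ = (10 - 38)/(46 - 11) ≡ 25/35 mod 53. 35⁻¹ ≡ 50 (mod 53), so λ ≡ 31.
  x = λ² - 11 - 46 = 961 - 57 ≡ 3; y = λ·(11 - 3) - 38 ≡ 51. → (3, 51)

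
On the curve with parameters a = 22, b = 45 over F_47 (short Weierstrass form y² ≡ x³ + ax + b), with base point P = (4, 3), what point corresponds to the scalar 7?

Repeated addition: build up to 7P.
2P: tangent at (4, 3): λ = (3·4² + 22)/(2·3) ≡ 23/6. 6⁻¹ ≡ 8 (mod 47) since 6·8 = 48 ≡ 1, so λ ≡ 23·8 ≡ 43.
  x = λ² - 4 - 4 = 1849 - 8 ≡ 8; y = λ·(4 - 8) - 3 ≡ 13. → (8, 13)
3P: (8, 13) + (4, 3). λ = (3 - 13)/(4 - 8) ≡ 37/43 mod 47. 43⁻¹ ≡ 35 (mod 47) since 43·35 = 1505 ≡ 1, so λ ≡ 26.
  x = λ² - 8 - 4 = 676 - 12 ≡ 6; y = λ·(8 - 6) - 13 ≡ 39. → (6, 39)
4P: (6, 39) + (4, 3). λ = (3 - 39)/(4 - 6) ≡ 11/45 mod 47. 45⁻¹ ≡ 23 (mod 47) since 45·23 = 1035 ≡ 1, so λ ≡ 18.
  x = λ² - 6 - 4 = 324 - 10 ≡ 32; y = λ·(6 - 32) - 39 ≡ 10. → (32, 10)
5P: (32, 10) + (4, 3). λ = (3 - 10)/(4 - 32) ≡ 40/19 mod 47. 19⁻¹ ≡ 5 (mod 47) since 19·5 = 95 ≡ 1, so λ ≡ 12.
  x = λ² - 32 - 4 = 144 - 36 ≡ 14; y = λ·(32 - 14) - 10 ≡ 18. → (14, 18)
6P: (14, 18) + (4, 3). λ = (3 - 18)/(4 - 14) ≡ 32/37 mod 47. 37⁻¹ ≡ 14 (mod 47), so λ ≡ 25.
  x = λ² - 14 - 4 = 625 - 18 ≡ 43; y = λ·(14 - 43) - 18 ≡ 9. → (43, 9)
7P: (43, 9) + (4, 3). λ = (3 - 9)/(4 - 43) ≡ 41/8 mod 47. 8⁻¹ ≡ 6 (mod 47), so λ ≡ 11.
  x = λ² - 43 - 4 = 121 - 47 ≡ 27; y = λ·(43 - 27) - 9 ≡ 26. → (27, 26)

(27, 26)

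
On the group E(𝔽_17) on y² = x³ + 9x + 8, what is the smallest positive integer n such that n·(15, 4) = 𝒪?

2P: tangent at (15, 4): λ = (3·15² + 9)/(2·4) ≡ 4/8. 8⁻¹ ≡ 15 (mod 17) since 8·15 = 120 ≡ 1, so λ ≡ 4·15 ≡ 9.
  x = λ² - 15 - 15 = 81 - 30 ≡ 0; y = λ·(15 - 0) - 4 ≡ 12. → (0, 12)
3P: (0, 12) + (15, 4). λ = (4 - 12)/(15 - 0) ≡ 9/15 mod 17. 15⁻¹ ≡ 8 (mod 17), so λ ≡ 4.
  x = λ² - 0 - 15 = 16 - 15 ≡ 1; y = λ·(0 - 1) - 12 ≡ 1. → (1, 1)
4P: (1, 1) + (15, 4). λ = (4 - 1)/(15 - 1) ≡ 3/14 mod 17. 14⁻¹ ≡ 11 (mod 17), so λ ≡ 16.
  x = λ² - 1 - 15 = 256 - 16 ≡ 2; y = λ·(1 - 2) - 1 ≡ 0. → (2, 0)
5P: (2, 0) + (15, 4). λ = (4 - 0)/(15 - 2) ≡ 4/13 mod 17. 13⁻¹ ≡ 4 (mod 17) since 13·4 = 52 ≡ 1, so λ ≡ 16.
  x = λ² - 2 - 15 = 256 - 17 ≡ 1; y = λ·(2 - 1) - 0 ≡ 16. → (1, 16)
6P: (1, 16) + (15, 4). λ = (4 - 16)/(15 - 1) ≡ 5/14 mod 17. 14⁻¹ ≡ 11 (mod 17), so λ ≡ 4.
  x = λ² - 1 - 15 = 16 - 16 ≡ 0; y = λ·(1 - 0) - 16 ≡ 5. → (0, 5)
7P: (0, 5) + (15, 4). λ = (4 - 5)/(15 - 0) ≡ 16/15 mod 17. 15⁻¹ ≡ 8 (mod 17), so λ ≡ 9.
  x = λ² - 0 - 15 = 81 - 15 ≡ 15; y = λ·(0 - 15) - 5 ≡ 13. → (15, 13)
8P: (15, 13) + (15, 4): same x and y₁ ≡ -y₂, so the sum is 𝒪.
8P = 𝒪, so the order is 8.

8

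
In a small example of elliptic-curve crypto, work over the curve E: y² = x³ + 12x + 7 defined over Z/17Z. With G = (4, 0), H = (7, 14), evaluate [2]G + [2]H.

(4, 0)

First 2G:
Repeated addition: build up to 2G.
2G: (4, 0) + (4, 0): same x and y₁ ≡ -y₂, so the sum is O.
2G = O.
Next 2H:
Repeated addition: build up to 2H.
2H: tangent at (7, 14): λ = (3·7² + 12)/(2·14) ≡ 6/11. 11⁻¹ ≡ 14 (mod 17), so λ ≡ 6·14 ≡ 16.
  x = λ² - 7 - 7 = 256 - 14 ≡ 4; y = λ·(7 - 4) - 14 ≡ 0. → (4, 0)
2H = (4, 0).
Finally 2G + 2H:
O + (4, 0) = (4, 0) (identity).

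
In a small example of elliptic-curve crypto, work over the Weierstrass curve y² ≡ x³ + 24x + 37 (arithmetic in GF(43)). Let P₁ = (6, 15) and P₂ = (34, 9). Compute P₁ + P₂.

(6, 15) + (34, 9). λ = (9 - 15)/(34 - 6) ≡ 37/28 mod 43. 28⁻¹ ≡ 20 (mod 43) since 28·20 = 560 ≡ 1, so λ ≡ 9.
  x = λ² - 6 - 34 = 81 - 40 ≡ 41; y = λ·(6 - 41) - 15 ≡ 14. → (41, 14)

(41, 14)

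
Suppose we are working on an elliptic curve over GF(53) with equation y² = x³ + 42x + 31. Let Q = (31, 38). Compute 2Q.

tangent at (31, 38): λ = (3·31² + 42)/(2·38) ≡ 10/23. 23⁻¹ ≡ 30 (mod 53) since 23·30 = 690 ≡ 1, so λ ≡ 10·30 ≡ 35.
  x = λ² - 31 - 31 = 1225 - 62 ≡ 50; y = λ·(31 - 50) - 38 ≡ 39. → (50, 39)

(50, 39)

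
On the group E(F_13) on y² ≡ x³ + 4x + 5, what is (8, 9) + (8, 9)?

(9, 9)

tangent at (8, 9): λ = (3·8² + 4)/(2·9) ≡ 1/5. 5⁻¹ ≡ 8 (mod 13), so λ ≡ 1·8 ≡ 8.
  x = λ² - 8 - 8 = 64 - 16 ≡ 9; y = λ·(8 - 9) - 9 ≡ 9. → (9, 9)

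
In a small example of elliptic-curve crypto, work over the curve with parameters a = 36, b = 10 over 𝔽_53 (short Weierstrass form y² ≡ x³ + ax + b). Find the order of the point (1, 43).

2P: tangent at (1, 43): λ = (3·1² + 36)/(2·43) ≡ 39/33. 33⁻¹ ≡ 45 (mod 53) since 33·45 = 1485 ≡ 1, so λ ≡ 39·45 ≡ 6.
  x = λ² - 1 - 1 = 36 - 2 ≡ 34; y = λ·(1 - 34) - 43 ≡ 24. → (34, 24)
3P: (34, 24) + (1, 43). λ = (43 - 24)/(1 - 34) ≡ 19/20 mod 53. 20⁻¹ ≡ 8 (mod 53), so λ ≡ 46.
  x = λ² - 34 - 1 = 2116 - 35 ≡ 14; y = λ·(34 - 14) - 24 ≡ 48. → (14, 48)
4P: (14, 48) + (1, 43). λ = (43 - 48)/(1 - 14) ≡ 48/40 mod 53. 40⁻¹ ≡ 4 (mod 53), so λ ≡ 33.
  x = λ² - 14 - 1 = 1089 - 15 ≡ 14; y = λ·(14 - 14) - 48 ≡ 5. → (14, 5)
5P: (14, 5) + (1, 43). λ = (43 - 5)/(1 - 14) ≡ 38/40 mod 53. 40⁻¹ ≡ 4 (mod 53), so λ ≡ 46.
  x = λ² - 14 - 1 = 2116 - 15 ≡ 34; y = λ·(14 - 34) - 5 ≡ 29. → (34, 29)
6P: (34, 29) + (1, 43). λ = (43 - 29)/(1 - 34) ≡ 14/20 mod 53. 20⁻¹ ≡ 8 (mod 53), so λ ≡ 6.
  x = λ² - 34 - 1 = 36 - 35 ≡ 1; y = λ·(34 - 1) - 29 ≡ 10. → (1, 10)
7P: (1, 10) + (1, 43): same x and y₁ ≡ -y₂, so the sum is O.
7P = O, so the order is 7.

7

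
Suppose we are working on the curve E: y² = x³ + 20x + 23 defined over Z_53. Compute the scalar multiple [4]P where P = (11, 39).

(26, 24)

Double-and-add on 4 = (100)₂. Start with P = (11, 39) for the leading 1-bit.
double: tangent at (11, 39): λ = (3·11² + 20)/(2·39) ≡ 12/25. 25⁻¹ ≡ 17 (mod 53) since 25·17 = 425 ≡ 1, so λ ≡ 12·17 ≡ 45.
  x = λ² - 11 - 11 = 2025 - 22 ≡ 42; y = λ·(11 - 42) - 39 ≡ 50. → (42, 50)
double: tangent at (42, 50): λ = (3·42² + 20)/(2·50) ≡ 12/47. 47⁻¹ ≡ 44 (mod 53) since 47·44 = 2068 ≡ 1, so λ ≡ 12·44 ≡ 51.
  x = λ² - 42 - 42 = 2601 - 84 ≡ 26; y = λ·(42 - 26) - 50 ≡ 24. → (26, 24)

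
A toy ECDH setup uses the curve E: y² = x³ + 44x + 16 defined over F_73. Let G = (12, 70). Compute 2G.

(8, 2)

tangent at (12, 70): λ = (3·12² + 44)/(2·70) ≡ 38/67. 67⁻¹ ≡ 12 (mod 73), so λ ≡ 38·12 ≡ 18.
  x = λ² - 12 - 12 = 324 - 24 ≡ 8; y = λ·(12 - 8) - 70 ≡ 2. → (8, 2)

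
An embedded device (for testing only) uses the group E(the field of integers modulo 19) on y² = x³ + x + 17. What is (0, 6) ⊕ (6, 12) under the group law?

(0, 6) + (6, 12). λ = (12 - 6)/(6 - 0) ≡ 6/6 mod 19. 6⁻¹ ≡ 16 (mod 19) since 6·16 = 96 ≡ 1, so λ ≡ 1.
  x = λ² - 0 - 6 = 1 - 6 ≡ 14; y = λ·(0 - 14) - 6 ≡ 18. → (14, 18)

(14, 18)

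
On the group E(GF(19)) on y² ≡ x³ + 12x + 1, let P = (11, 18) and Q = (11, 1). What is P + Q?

O

The two points share x = 11 and their y-coordinates satisfy 18 + 1 ≡ 0 (mod 19), so they are inverses. Their sum is O.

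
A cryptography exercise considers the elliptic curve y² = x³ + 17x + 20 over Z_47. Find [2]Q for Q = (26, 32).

tangent at (26, 32): λ = (3·26² + 17)/(2·32) ≡ 24/17. 17⁻¹ ≡ 36 (mod 47), so λ ≡ 24·36 ≡ 18.
  x = λ² - 26 - 26 = 324 - 52 ≡ 37; y = λ·(26 - 37) - 32 ≡ 5. → (37, 5)

(37, 5)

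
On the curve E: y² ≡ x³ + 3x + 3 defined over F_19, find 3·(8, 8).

(1, 11)

Write G = (8, 8).
Repeated addition: build up to 3G.
2G: tangent at (8, 8): λ = (3·8² + 3)/(2·8) ≡ 5/16. 16⁻¹ ≡ 6 (mod 19) since 16·6 = 96 ≡ 1, so λ ≡ 5·6 ≡ 11.
  x = λ² - 8 - 8 = 121 - 16 ≡ 10; y = λ·(8 - 10) - 8 ≡ 8. → (10, 8)
3G: (10, 8) + (8, 8). λ = (8 - 8)/(8 - 10) ≡ 0/17 mod 19. 17⁻¹ ≡ 9 (mod 19), so λ ≡ 0.
  x = λ² - 10 - 8 = 0 - 18 ≡ 1; y = λ·(10 - 1) - 8 ≡ 11. → (1, 11)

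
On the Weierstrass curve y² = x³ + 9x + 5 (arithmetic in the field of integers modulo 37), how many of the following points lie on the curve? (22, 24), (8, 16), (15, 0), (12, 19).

3

(22, 24): 24² ≡ 21, rhs ≡ 10 → off.
(8, 16): 16² ≡ 34, rhs ≡ 34 → on.
(15, 0): 0² ≡ 0, rhs ≡ 0 → on.
(12, 19): 19² ≡ 28, rhs ≡ 28 → on.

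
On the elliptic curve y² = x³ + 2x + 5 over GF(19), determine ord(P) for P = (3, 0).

2P: (3, 0) + (3, 0): same x and y₁ ≡ -y₂, so the sum is 𝒪.
2P = 𝒪, so the order is 2.

2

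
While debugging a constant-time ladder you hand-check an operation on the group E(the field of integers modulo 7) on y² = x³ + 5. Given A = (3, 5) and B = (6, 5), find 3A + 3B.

(3, 5)

First 3A:
Repeated addition: build up to 3A.
2A: tangent at (3, 5): λ = (3·3² + 0)/(2·5) ≡ 6/3. 3⁻¹ ≡ 5 (mod 7), so λ ≡ 6·5 ≡ 2.
  x = λ² - 3 - 3 = 4 - 6 ≡ 5; y = λ·(3 - 5) - 5 ≡ 5. → (5, 5)
3A: (5, 5) + (3, 5). λ = (5 - 5)/(3 - 5) ≡ 0/5 mod 7. 5⁻¹ ≡ 3 (mod 7), so λ ≡ 0.
  x = λ² - 5 - 3 = 0 - 8 ≡ 6; y = λ·(5 - 6) - 5 ≡ 2. → (6, 2)
3A = (6, 2).
Next 3B:
Repeated addition: build up to 3B.
2B: tangent at (6, 5): λ = (3·6² + 0)/(2·5) ≡ 3/3. 3⁻¹ ≡ 5 (mod 7), so λ ≡ 3·5 ≡ 1.
  x = λ² - 6 - 6 = 1 - 12 ≡ 3; y = λ·(6 - 3) - 5 ≡ 5. → (3, 5)
3B: (3, 5) + (6, 5). λ = (5 - 5)/(6 - 3) ≡ 0/3 mod 7. 3⁻¹ ≡ 5 (mod 7) since 3·5 = 15 ≡ 1, so λ ≡ 0.
  x = λ² - 3 - 6 = 0 - 9 ≡ 5; y = λ·(3 - 5) - 5 ≡ 2. → (5, 2)
3B = (5, 2).
Finally 3A + 3B:
(6, 2) + (5, 2). λ = (2 - 2)/(5 - 6) ≡ 0/6 mod 7. 6⁻¹ ≡ 6 (mod 7) since 6·6 = 36 ≡ 1, so λ ≡ 0.
  x = λ² - 6 - 5 = 0 - 11 ≡ 3; y = λ·(6 - 3) - 2 ≡ 5. → (3, 5)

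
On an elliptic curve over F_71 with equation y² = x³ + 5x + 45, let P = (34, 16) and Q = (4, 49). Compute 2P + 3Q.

First 2P:
Repeated addition: build up to 2P.
2P: tangent at (34, 16): λ = (3·34² + 5)/(2·16) ≡ 65/32. 32⁻¹ ≡ 20 (mod 71), so λ ≡ 65·20 ≡ 22.
  x = λ² - 34 - 34 = 484 - 68 ≡ 61; y = λ·(34 - 61) - 16 ≡ 29. → (61, 29)
2P = (61, 29).
Next 3Q:
Repeated addition: build up to 3Q.
2Q: tangent at (4, 49): λ = (3·4² + 5)/(2·49) ≡ 53/27. 27⁻¹ ≡ 50 (mod 71) since 27·50 = 1350 ≡ 1, so λ ≡ 53·50 ≡ 23.
  x = λ² - 4 - 4 = 529 - 8 ≡ 24; y = λ·(4 - 24) - 49 ≡ 59. → (24, 59)
3Q: (24, 59) + (4, 49). λ = (49 - 59)/(4 - 24) ≡ 61/51 mod 71. 51⁻¹ ≡ 39 (mod 71) since 51·39 = 1989 ≡ 1, so λ ≡ 36.
  x = λ² - 24 - 4 = 1296 - 28 ≡ 61; y = λ·(24 - 61) - 59 ≡ 29. → (61, 29)
3Q = (61, 29).
Finally 2P + 3Q:
tangent at (61, 29): λ = (3·61² + 5)/(2·29) ≡ 21/58. 58⁻¹ ≡ 60 (mod 71), so λ ≡ 21·60 ≡ 53.
  x = λ² - 61 - 61 = 2809 - 122 ≡ 60; y = λ·(61 - 60) - 29 ≡ 24. → (60, 24)

(60, 24)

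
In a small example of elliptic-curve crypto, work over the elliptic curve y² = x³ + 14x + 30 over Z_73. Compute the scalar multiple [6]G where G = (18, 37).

Repeated addition: build up to 6G.
2G: tangent at (18, 37): λ = (3·18² + 14)/(2·37) ≡ 37/1. 1⁻¹ ≡ 1 (mod 73) since 1·1 = 1 ≡ 1, so λ ≡ 37·1 ≡ 37.
  x = λ² - 18 - 18 = 1369 - 36 ≡ 19; y = λ·(18 - 19) - 37 ≡ 72. → (19, 72)
3G: (19, 72) + (18, 37). λ = (37 - 72)/(18 - 19) ≡ 38/72 mod 73. 72⁻¹ ≡ 72 (mod 73) since 72·72 = 5184 ≡ 1, so λ ≡ 35.
  x = λ² - 19 - 18 = 1225 - 37 ≡ 20; y = λ·(19 - 20) - 72 ≡ 39. → (20, 39)
4G: (20, 39) + (18, 37). λ = (37 - 39)/(18 - 20) ≡ 71/71 mod 73. 71⁻¹ ≡ 36 (mod 73), so λ ≡ 1.
  x = λ² - 20 - 18 = 1 - 38 ≡ 36; y = λ·(20 - 36) - 39 ≡ 18. → (36, 18)
5G: (36, 18) + (18, 37). λ = (37 - 18)/(18 - 36) ≡ 19/55 mod 73. 55⁻¹ ≡ 4 (mod 73) since 55·4 = 220 ≡ 1, so λ ≡ 3.
  x = λ² - 36 - 18 = 9 - 54 ≡ 28; y = λ·(36 - 28) - 18 ≡ 6. → (28, 6)
6G: (28, 6) + (18, 37). λ = (37 - 6)/(18 - 28) ≡ 31/63 mod 73. 63⁻¹ ≡ 51 (mod 73), so λ ≡ 48.
  x = λ² - 28 - 18 = 2304 - 46 ≡ 68; y = λ·(28 - 68) - 6 ≡ 45. → (68, 45)

(68, 45)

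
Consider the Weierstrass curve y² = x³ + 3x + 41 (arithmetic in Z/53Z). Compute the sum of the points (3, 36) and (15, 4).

(48, 31)

(3, 36) + (15, 4). λ = (4 - 36)/(15 - 3) ≡ 21/12 mod 53. 12⁻¹ ≡ 31 (mod 53), so λ ≡ 15.
  x = λ² - 3 - 15 = 225 - 18 ≡ 48; y = λ·(3 - 48) - 36 ≡ 31. → (48, 31)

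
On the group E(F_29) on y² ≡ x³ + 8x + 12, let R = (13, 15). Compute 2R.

(23, 26)

tangent at (13, 15): λ = (3·13² + 8)/(2·15) ≡ 22/1. 1⁻¹ ≡ 1 (mod 29), so λ ≡ 22·1 ≡ 22.
  x = λ² - 13 - 13 = 484 - 26 ≡ 23; y = λ·(13 - 23) - 15 ≡ 26. → (23, 26)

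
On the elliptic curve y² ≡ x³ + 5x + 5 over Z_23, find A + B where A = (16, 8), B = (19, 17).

(16, 8) + (19, 17). λ = (17 - 8)/(19 - 16) ≡ 9/3 mod 23. 3⁻¹ ≡ 8 (mod 23), so λ ≡ 3.
  x = λ² - 16 - 19 = 9 - 35 ≡ 20; y = λ·(16 - 20) - 8 ≡ 3. → (20, 3)

(20, 3)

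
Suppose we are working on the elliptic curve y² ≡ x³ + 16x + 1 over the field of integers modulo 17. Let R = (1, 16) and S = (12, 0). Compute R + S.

(13, 3)

(1, 16) + (12, 0). λ = (0 - 16)/(12 - 1) ≡ 1/11 mod 17. 11⁻¹ ≡ 14 (mod 17) since 11·14 = 154 ≡ 1, so λ ≡ 14.
  x = λ² - 1 - 12 = 196 - 13 ≡ 13; y = λ·(1 - 13) - 16 ≡ 3. → (13, 3)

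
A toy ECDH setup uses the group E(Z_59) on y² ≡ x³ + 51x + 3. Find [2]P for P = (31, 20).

(42, 8)

tangent at (31, 20): λ = (3·31² + 51)/(2·20) ≡ 43/40. 40⁻¹ ≡ 31 (mod 59) since 40·31 = 1240 ≡ 1, so λ ≡ 43·31 ≡ 35.
  x = λ² - 31 - 31 = 1225 - 62 ≡ 42; y = λ·(31 - 42) - 20 ≡ 8. → (42, 8)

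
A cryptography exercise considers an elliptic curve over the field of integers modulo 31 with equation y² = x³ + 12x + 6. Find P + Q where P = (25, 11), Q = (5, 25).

(8, 5)

(25, 11) + (5, 25). λ = (25 - 11)/(5 - 25) ≡ 14/11 mod 31. 11⁻¹ ≡ 17 (mod 31), so λ ≡ 21.
  x = λ² - 25 - 5 = 441 - 30 ≡ 8; y = λ·(25 - 8) - 11 ≡ 5. → (8, 5)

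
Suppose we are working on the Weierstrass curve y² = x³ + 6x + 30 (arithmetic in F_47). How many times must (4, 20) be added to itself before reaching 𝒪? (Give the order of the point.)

12

2P: tangent at (4, 20): λ = (3·4² + 6)/(2·20) ≡ 7/40. 40⁻¹ ≡ 20 (mod 47) since 40·20 = 800 ≡ 1, so λ ≡ 7·20 ≡ 46.
  x = λ² - 4 - 4 = 2116 - 8 ≡ 40; y = λ·(4 - 40) - 20 ≡ 16. → (40, 16)
3P: (40, 16) + (4, 20). λ = (20 - 16)/(4 - 40) ≡ 4/11 mod 47. 11⁻¹ ≡ 30 (mod 47) since 11·30 = 330 ≡ 1, so λ ≡ 26.
  x = λ² - 40 - 4 = 676 - 44 ≡ 21; y = λ·(40 - 21) - 16 ≡ 8. → (21, 8)
4P: (21, 8) + (4, 20). λ = (20 - 8)/(4 - 21) ≡ 12/30 mod 47. 30⁻¹ ≡ 11 (mod 47), so λ ≡ 38.
  x = λ² - 21 - 4 = 1444 - 25 ≡ 9; y = λ·(21 - 9) - 8 ≡ 25. → (9, 25)
5P: (9, 25) + (4, 20). λ = (20 - 25)/(4 - 9) ≡ 42/42 mod 47. 42⁻¹ ≡ 28 (mod 47), so λ ≡ 1.
  x = λ² - 9 - 4 = 1 - 13 ≡ 35; y = λ·(9 - 35) - 25 ≡ 43. → (35, 43)
6P: (35, 43) + (4, 20). λ = (20 - 43)/(4 - 35) ≡ 24/16 mod 47. 16⁻¹ ≡ 3 (mod 47), so λ ≡ 25.
  x = λ² - 35 - 4 = 625 - 39 ≡ 22; y = λ·(35 - 22) - 43 ≡ 0. → (22, 0)
7P: (22, 0) + (4, 20). λ = (20 - 0)/(4 - 22) ≡ 20/29 mod 47. 29⁻¹ ≡ 13 (mod 47) since 29·13 = 377 ≡ 1, so λ ≡ 25.
  x = λ² - 22 - 4 = 625 - 26 ≡ 35; y = λ·(22 - 35) - 0 ≡ 4. → (35, 4)
8P: (35, 4) + (4, 20). λ = (20 - 4)/(4 - 35) ≡ 16/16 mod 47. 16⁻¹ ≡ 3 (mod 47), so λ ≡ 1.
  x = λ² - 35 - 4 = 1 - 39 ≡ 9; y = λ·(35 - 9) - 4 ≡ 22. → (9, 22)
9P: (9, 22) + (4, 20). λ = (20 - 22)/(4 - 9) ≡ 45/42 mod 47. 42⁻¹ ≡ 28 (mod 47), so λ ≡ 38.
  x = λ² - 9 - 4 = 1444 - 13 ≡ 21; y = λ·(9 - 21) - 22 ≡ 39. → (21, 39)
10P: (21, 39) + (4, 20). λ = (20 - 39)/(4 - 21) ≡ 28/30 mod 47. 30⁻¹ ≡ 11 (mod 47) since 30·11 = 330 ≡ 1, so λ ≡ 26.
  x = λ² - 21 - 4 = 676 - 25 ≡ 40; y = λ·(21 - 40) - 39 ≡ 31. → (40, 31)
11P: (40, 31) + (4, 20). λ = (20 - 31)/(4 - 40) ≡ 36/11 mod 47. 11⁻¹ ≡ 30 (mod 47) since 11·30 = 330 ≡ 1, so λ ≡ 46.
  x = λ² - 40 - 4 = 2116 - 44 ≡ 4; y = λ·(40 - 4) - 31 ≡ 27. → (4, 27)
12P: (4, 27) + (4, 20): same x and y₁ ≡ -y₂, so the sum is 𝒪.
12P = 𝒪, so the order is 12.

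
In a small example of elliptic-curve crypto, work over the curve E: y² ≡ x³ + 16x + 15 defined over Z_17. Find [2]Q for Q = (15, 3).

tangent at (15, 3): λ = (3·15² + 16)/(2·3) ≡ 11/6. 6⁻¹ ≡ 3 (mod 17) since 6·3 = 18 ≡ 1, so λ ≡ 11·3 ≡ 16.
  x = λ² - 15 - 15 = 256 - 30 ≡ 5; y = λ·(15 - 5) - 3 ≡ 4. → (5, 4)

(5, 4)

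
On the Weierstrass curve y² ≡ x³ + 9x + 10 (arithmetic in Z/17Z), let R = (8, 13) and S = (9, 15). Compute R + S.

(8, 13) + (9, 15). λ = (15 - 13)/(9 - 8) ≡ 2/1 mod 17. 1⁻¹ ≡ 1 (mod 17) since 1·1 = 1 ≡ 1, so λ ≡ 2.
  x = λ² - 8 - 9 = 4 - 17 ≡ 4; y = λ·(8 - 4) - 13 ≡ 12. → (4, 12)

(4, 12)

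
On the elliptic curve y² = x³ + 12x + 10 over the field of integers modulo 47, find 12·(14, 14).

(8, 30)

Write P = (14, 14).
Double-and-add on 12 = (1100)₂. Start with P = (14, 14) for the leading 1-bit.
double: tangent at (14, 14): λ = (3·14² + 12)/(2·14) ≡ 36/28. 28⁻¹ ≡ 42 (mod 47) since 28·42 = 1176 ≡ 1, so λ ≡ 36·42 ≡ 8.
  x = λ² - 14 - 14 = 64 - 28 ≡ 36; y = λ·(14 - 36) - 14 ≡ 45. → (36, 45)
add P: (36, 45) + (14, 14). λ = (14 - 45)/(14 - 36) ≡ 16/25 mod 47. 25⁻¹ ≡ 32 (mod 47), so λ ≡ 42.
  x = λ² - 36 - 14 = 1764 - 50 ≡ 22; y = λ·(36 - 22) - 45 ≡ 26. → (22, 26)
double: tangent at (22, 26): λ = (3·22² + 12)/(2·26) ≡ 7/5. 5⁻¹ ≡ 19 (mod 47) since 5·19 = 95 ≡ 1, so λ ≡ 7·19 ≡ 39.
  x = λ² - 22 - 22 = 1521 - 44 ≡ 20; y = λ·(22 - 20) - 26 ≡ 5. → (20, 5)
double: tangent at (20, 5): λ = (3·20² + 12)/(2·5) ≡ 37/10. 10⁻¹ ≡ 33 (mod 47) since 10·33 = 330 ≡ 1, so λ ≡ 37·33 ≡ 46.
  x = λ² - 20 - 20 = 2116 - 40 ≡ 8; y = λ·(20 - 8) - 5 ≡ 30. → (8, 30)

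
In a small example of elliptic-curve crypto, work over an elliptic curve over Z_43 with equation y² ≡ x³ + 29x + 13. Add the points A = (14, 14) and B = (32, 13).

(12, 5)

(14, 14) + (32, 13). λ = (13 - 14)/(32 - 14) ≡ 42/18 mod 43. 18⁻¹ ≡ 12 (mod 43), so λ ≡ 31.
  x = λ² - 14 - 32 = 961 - 46 ≡ 12; y = λ·(14 - 12) - 14 ≡ 5. → (12, 5)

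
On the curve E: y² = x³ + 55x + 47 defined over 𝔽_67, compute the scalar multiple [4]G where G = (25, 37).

Double-and-add on 4 = (100)₂. Start with G = (25, 37) for the leading 1-bit.
double: tangent at (25, 37): λ = (3·25² + 55)/(2·37) ≡ 54/7. 7⁻¹ ≡ 48 (mod 67) since 7·48 = 336 ≡ 1, so λ ≡ 54·48 ≡ 46.
  x = λ² - 25 - 25 = 2116 - 50 ≡ 56; y = λ·(25 - 56) - 37 ≡ 11. → (56, 11)
double: tangent at (56, 11): λ = (3·56² + 55)/(2·11) ≡ 16/22. 22⁻¹ ≡ 64 (mod 67) since 22·64 = 1408 ≡ 1, so λ ≡ 16·64 ≡ 19.
  x = λ² - 56 - 56 = 361 - 112 ≡ 48; y = λ·(56 - 48) - 11 ≡ 7. → (48, 7)

(48, 7)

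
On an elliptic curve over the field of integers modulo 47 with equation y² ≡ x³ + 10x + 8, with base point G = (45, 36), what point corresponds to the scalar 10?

Repeated addition: build up to 10G.
2G: tangent at (45, 36): λ = (3·45² + 10)/(2·36) ≡ 22/25. 25⁻¹ ≡ 32 (mod 47) since 25·32 = 800 ≡ 1, so λ ≡ 22·32 ≡ 46.
  x = λ² - 45 - 45 = 2116 - 90 ≡ 5; y = λ·(45 - 5) - 36 ≡ 18. → (5, 18)
3G: (5, 18) + (45, 36). λ = (36 - 18)/(45 - 5) ≡ 18/40 mod 47. 40⁻¹ ≡ 20 (mod 47), so λ ≡ 31.
  x = λ² - 5 - 45 = 961 - 50 ≡ 18; y = λ·(5 - 18) - 18 ≡ 2. → (18, 2)
4G: (18, 2) + (45, 36). λ = (36 - 2)/(45 - 18) ≡ 34/27 mod 47. 27⁻¹ ≡ 7 (mod 47) since 27·7 = 189 ≡ 1, so λ ≡ 3.
  x = λ² - 18 - 45 = 9 - 63 ≡ 40; y = λ·(18 - 40) - 2 ≡ 26. → (40, 26)
5G: (40, 26) + (45, 36). λ = (36 - 26)/(45 - 40) ≡ 10/5 mod 47. 5⁻¹ ≡ 19 (mod 47) since 5·19 = 95 ≡ 1, so λ ≡ 2.
  x = λ² - 40 - 45 = 4 - 85 ≡ 13; y = λ·(40 - 13) - 26 ≡ 28. → (13, 28)
6G: (13, 28) + (45, 36). λ = (36 - 28)/(45 - 13) ≡ 8/32 mod 47. 32⁻¹ ≡ 25 (mod 47) since 32·25 = 800 ≡ 1, so λ ≡ 12.
  x = λ² - 13 - 45 = 144 - 58 ≡ 39; y = λ·(13 - 39) - 28 ≡ 36. → (39, 36)
7G: (39, 36) + (45, 36). λ = (36 - 36)/(45 - 39) ≡ 0/6 mod 47. 6⁻¹ ≡ 8 (mod 47), so λ ≡ 0.
  x = λ² - 39 - 45 = 0 - 84 ≡ 10; y = λ·(39 - 10) - 36 ≡ 11. → (10, 11)
8G: (10, 11) + (45, 36). λ = (36 - 11)/(45 - 10) ≡ 25/35 mod 47. 35⁻¹ ≡ 43 (mod 47) since 35·43 = 1505 ≡ 1, so λ ≡ 41.
  x = λ² - 10 - 45 = 1681 - 55 ≡ 28; y = λ·(10 - 28) - 11 ≡ 3. → (28, 3)
9G: (28, 3) + (45, 36). λ = (36 - 3)/(45 - 28) ≡ 33/17 mod 47. 17⁻¹ ≡ 36 (mod 47), so λ ≡ 13.
  x = λ² - 28 - 45 = 169 - 73 ≡ 2; y = λ·(28 - 2) - 3 ≡ 6. → (2, 6)
10G: (2, 6) + (45, 36). λ = (36 - 6)/(45 - 2) ≡ 30/43 mod 47. 43⁻¹ ≡ 35 (mod 47), so λ ≡ 16.
  x = λ² - 2 - 45 = 256 - 47 ≡ 21; y = λ·(2 - 21) - 6 ≡ 19. → (21, 19)

(21, 19)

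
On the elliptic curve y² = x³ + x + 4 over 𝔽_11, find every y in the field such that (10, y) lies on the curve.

none

x³ + 1x + 4 = 1014 ≡ 2 (mod 11).
2 is a non-residue mod 11; no y exists.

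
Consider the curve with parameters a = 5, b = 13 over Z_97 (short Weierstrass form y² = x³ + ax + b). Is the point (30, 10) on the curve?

y² = 10² ≡ 3; x³ + 5x + 13 = 27163 ≡ 3 (mod 97). 3 = 3.

yes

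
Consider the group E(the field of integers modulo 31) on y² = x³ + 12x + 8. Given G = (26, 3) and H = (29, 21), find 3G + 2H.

(21, 2)

First 3G:
Repeated addition: build up to 3G.
2G: tangent at (26, 3): λ = (3·26² + 12)/(2·3) ≡ 25/6. 6⁻¹ ≡ 26 (mod 31) since 6·26 = 156 ≡ 1, so λ ≡ 25·26 ≡ 30.
  x = λ² - 26 - 26 = 900 - 52 ≡ 11; y = λ·(26 - 11) - 3 ≡ 13. → (11, 13)
3G: (11, 13) + (26, 3). λ = (3 - 13)/(26 - 11) ≡ 21/15 mod 31. 15⁻¹ ≡ 29 (mod 31), so λ ≡ 20.
  x = λ² - 11 - 26 = 400 - 37 ≡ 22; y = λ·(11 - 22) - 13 ≡ 15. → (22, 15)
3G = (22, 15).
Next 2H:
Repeated addition: build up to 2H.
2H: tangent at (29, 21): λ = (3·29² + 12)/(2·21) ≡ 24/11. 11⁻¹ ≡ 17 (mod 31) since 11·17 = 187 ≡ 1, so λ ≡ 24·17 ≡ 5.
  x = λ² - 29 - 29 = 25 - 58 ≡ 29; y = λ·(29 - 29) - 21 ≡ 10. → (29, 10)
2H = (29, 10).
Finally 3G + 2H:
(22, 15) + (29, 10). λ = (10 - 15)/(29 - 22) ≡ 26/7 mod 31. 7⁻¹ ≡ 9 (mod 31), so λ ≡ 17.
  x = λ² - 22 - 29 = 289 - 51 ≡ 21; y = λ·(22 - 21) - 15 ≡ 2. → (21, 2)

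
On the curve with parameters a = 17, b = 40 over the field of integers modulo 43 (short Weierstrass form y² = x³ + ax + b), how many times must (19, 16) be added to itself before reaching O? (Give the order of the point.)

2P: tangent at (19, 16): λ = (3·19² + 17)/(2·16) ≡ 25/32. 32⁻¹ ≡ 39 (mod 43) since 32·39 = 1248 ≡ 1, so λ ≡ 25·39 ≡ 29.
  x = λ² - 19 - 19 = 841 - 38 ≡ 29; y = λ·(19 - 29) - 16 ≡ 38. → (29, 38)
3P: (29, 38) + (19, 16). λ = (16 - 38)/(19 - 29) ≡ 21/33 mod 43. 33⁻¹ ≡ 30 (mod 43), so λ ≡ 28.
  x = λ² - 29 - 19 = 784 - 48 ≡ 5; y = λ·(29 - 5) - 38 ≡ 32. → (5, 32)
4P: (5, 32) + (19, 16). λ = (16 - 32)/(19 - 5) ≡ 27/14 mod 43. 14⁻¹ ≡ 40 (mod 43) since 14·40 = 560 ≡ 1, so λ ≡ 5.
  x = λ² - 5 - 19 = 25 - 24 ≡ 1; y = λ·(5 - 1) - 32 ≡ 31. → (1, 31)
5P: (1, 31) + (19, 16). λ = (16 - 31)/(19 - 1) ≡ 28/18 mod 43. 18⁻¹ ≡ 12 (mod 43), so λ ≡ 35.
  x = λ² - 1 - 19 = 1225 - 20 ≡ 1; y = λ·(1 - 1) - 31 ≡ 12. → (1, 12)
6P: (1, 12) + (19, 16). λ = (16 - 12)/(19 - 1) ≡ 4/18 mod 43. 18⁻¹ ≡ 12 (mod 43), so λ ≡ 5.
  x = λ² - 1 - 19 = 25 - 20 ≡ 5; y = λ·(1 - 5) - 12 ≡ 11. → (5, 11)
7P: (5, 11) + (19, 16). λ = (16 - 11)/(19 - 5) ≡ 5/14 mod 43. 14⁻¹ ≡ 40 (mod 43), so λ ≡ 28.
  x = λ² - 5 - 19 = 784 - 24 ≡ 29; y = λ·(5 - 29) - 11 ≡ 5. → (29, 5)
8P: (29, 5) + (19, 16). λ = (16 - 5)/(19 - 29) ≡ 11/33 mod 43. 33⁻¹ ≡ 30 (mod 43) since 33·30 = 990 ≡ 1, so λ ≡ 29.
  x = λ² - 29 - 19 = 841 - 48 ≡ 19; y = λ·(29 - 19) - 5 ≡ 27. → (19, 27)
9P: (19, 27) + (19, 16): same x and y₁ ≡ -y₂, so the sum is O.
9P = O, so the order is 9.

9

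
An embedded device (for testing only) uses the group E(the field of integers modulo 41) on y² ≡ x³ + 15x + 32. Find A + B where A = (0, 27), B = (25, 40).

(37, 21)

(0, 27) + (25, 40). λ = (40 - 27)/(25 - 0) ≡ 13/25 mod 41. 25⁻¹ ≡ 23 (mod 41), so λ ≡ 12.
  x = λ² - 0 - 25 = 144 - 25 ≡ 37; y = λ·(0 - 37) - 27 ≡ 21. → (37, 21)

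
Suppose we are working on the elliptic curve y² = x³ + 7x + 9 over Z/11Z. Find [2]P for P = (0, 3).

tangent at (0, 3): λ = (3·0² + 7)/(2·3) ≡ 7/6. 6⁻¹ ≡ 2 (mod 11), so λ ≡ 7·2 ≡ 3.
  x = λ² - 0 - 0 = 9 - 0 ≡ 9; y = λ·(0 - 9) - 3 ≡ 3. → (9, 3)

(9, 3)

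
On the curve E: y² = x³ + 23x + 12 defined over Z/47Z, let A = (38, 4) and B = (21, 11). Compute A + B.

(38, 4) + (21, 11). λ = (11 - 4)/(21 - 38) ≡ 7/30 mod 47. 30⁻¹ ≡ 11 (mod 47) since 30·11 = 330 ≡ 1, so λ ≡ 30.
  x = λ² - 38 - 21 = 900 - 59 ≡ 42; y = λ·(38 - 42) - 4 ≡ 17. → (42, 17)

(42, 17)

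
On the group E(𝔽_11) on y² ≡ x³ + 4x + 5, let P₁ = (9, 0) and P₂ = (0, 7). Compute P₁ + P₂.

(9, 0) + (0, 7). λ = (7 - 0)/(0 - 9) ≡ 7/2 mod 11. 2⁻¹ ≡ 6 (mod 11), so λ ≡ 9.
  x = λ² - 9 - 0 = 81 - 9 ≡ 6; y = λ·(9 - 6) - 0 ≡ 5. → (6, 5)

(6, 5)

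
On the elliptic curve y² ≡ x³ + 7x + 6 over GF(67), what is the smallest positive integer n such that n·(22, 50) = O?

2P: tangent at (22, 50): λ = (3·22² + 7)/(2·50) ≡ 52/33. 33⁻¹ ≡ 65 (mod 67) since 33·65 = 2145 ≡ 1, so λ ≡ 52·65 ≡ 30.
  x = λ² - 22 - 22 = 900 - 44 ≡ 52; y = λ·(22 - 52) - 50 ≡ 55. → (52, 55)
3P: (52, 55) + (22, 50). λ = (50 - 55)/(22 - 52) ≡ 62/37 mod 67. 37⁻¹ ≡ 29 (mod 67), so λ ≡ 56.
  x = λ² - 52 - 22 = 3136 - 74 ≡ 47; y = λ·(52 - 47) - 55 ≡ 24. → (47, 24)
4P: (47, 24) + (22, 50). λ = (50 - 24)/(22 - 47) ≡ 26/42 mod 67. 42⁻¹ ≡ 8 (mod 67) since 42·8 = 336 ≡ 1, so λ ≡ 7.
  x = λ² - 47 - 22 = 49 - 69 ≡ 47; y = λ·(47 - 47) - 24 ≡ 43. → (47, 43)
5P: (47, 43) + (22, 50). λ = (50 - 43)/(22 - 47) ≡ 7/42 mod 67. 42⁻¹ ≡ 8 (mod 67) since 42·8 = 336 ≡ 1, so λ ≡ 56.
  x = λ² - 47 - 22 = 3136 - 69 ≡ 52; y = λ·(47 - 52) - 43 ≡ 12. → (52, 12)
6P: (52, 12) + (22, 50). λ = (50 - 12)/(22 - 52) ≡ 38/37 mod 67. 37⁻¹ ≡ 29 (mod 67) since 37·29 = 1073 ≡ 1, so λ ≡ 30.
  x = λ² - 52 - 22 = 900 - 74 ≡ 22; y = λ·(52 - 22) - 12 ≡ 17. → (22, 17)
7P: (22, 17) + (22, 50): same x and y₁ ≡ -y₂, so the sum is O.
7P = O, so the order is 7.

7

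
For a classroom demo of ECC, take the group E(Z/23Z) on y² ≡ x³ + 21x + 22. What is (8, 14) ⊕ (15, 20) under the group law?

(12, 22)

(8, 14) + (15, 20). λ = (20 - 14)/(15 - 8) ≡ 6/7 mod 23. 7⁻¹ ≡ 10 (mod 23), so λ ≡ 14.
  x = λ² - 8 - 15 = 196 - 23 ≡ 12; y = λ·(8 - 12) - 14 ≡ 22. → (12, 22)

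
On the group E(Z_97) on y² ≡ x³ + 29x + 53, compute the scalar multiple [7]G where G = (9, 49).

Repeated addition: build up to 7G.
2G: tangent at (9, 49): λ = (3·9² + 29)/(2·49) ≡ 78/1. 1⁻¹ ≡ 1 (mod 97), so λ ≡ 78·1 ≡ 78.
  x = λ² - 9 - 9 = 6084 - 18 ≡ 52; y = λ·(9 - 52) - 49 ≡ 89. → (52, 89)
3G: (52, 89) + (9, 49). λ = (49 - 89)/(9 - 52) ≡ 57/54 mod 97. 54⁻¹ ≡ 9 (mod 97), so λ ≡ 28.
  x = λ² - 52 - 9 = 784 - 61 ≡ 44; y = λ·(52 - 44) - 89 ≡ 38. → (44, 38)
4G: (44, 38) + (9, 49). λ = (49 - 38)/(9 - 44) ≡ 11/62 mod 97. 62⁻¹ ≡ 36 (mod 97), so λ ≡ 8.
  x = λ² - 44 - 9 = 64 - 53 ≡ 11; y = λ·(44 - 11) - 38 ≡ 32. → (11, 32)
5G: (11, 32) + (9, 49). λ = (49 - 32)/(9 - 11) ≡ 17/95 mod 97. 95⁻¹ ≡ 48 (mod 97) since 95·48 = 4560 ≡ 1, so λ ≡ 40.
  x = λ² - 11 - 9 = 1600 - 20 ≡ 28; y = λ·(11 - 28) - 32 ≡ 64. → (28, 64)
6G: (28, 64) + (9, 49). λ = (49 - 64)/(9 - 28) ≡ 82/78 mod 97. 78⁻¹ ≡ 51 (mod 97), so λ ≡ 11.
  x = λ² - 28 - 9 = 121 - 37 ≡ 84; y = λ·(28 - 84) - 64 ≡ 96. → (84, 96)
7G: (84, 96) + (9, 49). λ = (49 - 96)/(9 - 84) ≡ 50/22 mod 97. 22⁻¹ ≡ 75 (mod 97), so λ ≡ 64.
  x = λ² - 84 - 9 = 4096 - 93 ≡ 26; y = λ·(84 - 26) - 96 ≡ 27. → (26, 27)

(26, 27)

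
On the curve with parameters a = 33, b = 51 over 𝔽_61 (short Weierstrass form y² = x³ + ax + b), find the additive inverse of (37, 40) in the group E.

(37, 21)

-(37, 40) = (37, -40 mod 61) = (37, 21).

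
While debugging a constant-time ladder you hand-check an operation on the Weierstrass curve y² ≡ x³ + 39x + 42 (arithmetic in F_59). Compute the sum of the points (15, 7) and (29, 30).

(15, 7) + (29, 30). λ = (30 - 7)/(29 - 15) ≡ 23/14 mod 59. 14⁻¹ ≡ 38 (mod 59) since 14·38 = 532 ≡ 1, so λ ≡ 48.
  x = λ² - 15 - 29 = 2304 - 44 ≡ 18; y = λ·(15 - 18) - 7 ≡ 26. → (18, 26)

(18, 26)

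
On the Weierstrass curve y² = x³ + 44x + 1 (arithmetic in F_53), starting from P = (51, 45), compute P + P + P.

Repeated addition: build up to 3P.
2P: tangent at (51, 45): λ = (3·51² + 44)/(2·45) ≡ 3/37. 37⁻¹ ≡ 43 (mod 53), so λ ≡ 3·43 ≡ 23.
  x = λ² - 51 - 51 = 529 - 102 ≡ 3; y = λ·(51 - 3) - 45 ≡ 52. → (3, 52)
3P: (3, 52) + (51, 45). λ = (45 - 52)/(51 - 3) ≡ 46/48 mod 53. 48⁻¹ ≡ 21 (mod 53) since 48·21 = 1008 ≡ 1, so λ ≡ 12.
  x = λ² - 3 - 51 = 144 - 54 ≡ 37; y = λ·(3 - 37) - 52 ≡ 17. → (37, 17)

(37, 17)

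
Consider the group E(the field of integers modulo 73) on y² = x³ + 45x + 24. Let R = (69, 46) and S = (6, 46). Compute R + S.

(71, 27)

(69, 46) + (6, 46). λ = (46 - 46)/(6 - 69) ≡ 0/10 mod 73. 10⁻¹ ≡ 22 (mod 73) since 10·22 = 220 ≡ 1, so λ ≡ 0.
  x = λ² - 69 - 6 = 0 - 75 ≡ 71; y = λ·(69 - 71) - 46 ≡ 27. → (71, 27)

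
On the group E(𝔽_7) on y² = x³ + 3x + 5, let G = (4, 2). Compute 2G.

tangent at (4, 2): λ = (3·4² + 3)/(2·2) ≡ 2/4. 4⁻¹ ≡ 2 (mod 7), so λ ≡ 2·2 ≡ 4.
  x = λ² - 4 - 4 = 16 - 8 ≡ 1; y = λ·(4 - 1) - 2 ≡ 3. → (1, 3)

(1, 3)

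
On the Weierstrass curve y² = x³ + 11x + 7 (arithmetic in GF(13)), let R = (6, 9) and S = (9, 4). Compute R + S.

(8, 3)

(6, 9) + (9, 4). λ = (4 - 9)/(9 - 6) ≡ 8/3 mod 13. 3⁻¹ ≡ 9 (mod 13) since 3·9 = 27 ≡ 1, so λ ≡ 7.
  x = λ² - 6 - 9 = 49 - 15 ≡ 8; y = λ·(6 - 8) - 9 ≡ 3. → (8, 3)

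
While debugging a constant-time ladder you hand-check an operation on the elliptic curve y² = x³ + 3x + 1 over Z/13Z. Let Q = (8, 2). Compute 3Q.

(12, 6)

Repeated addition: build up to 3Q.
2Q: tangent at (8, 2): λ = (3·8² + 3)/(2·2) ≡ 0/4. 4⁻¹ ≡ 10 (mod 13), so λ ≡ 0·10 ≡ 0.
  x = λ² - 8 - 8 = 0 - 16 ≡ 10; y = λ·(8 - 10) - 2 ≡ 11. → (10, 11)
3Q: (10, 11) + (8, 2). λ = (2 - 11)/(8 - 10) ≡ 4/11 mod 13. 11⁻¹ ≡ 6 (mod 13) since 11·6 = 66 ≡ 1, so λ ≡ 11.
  x = λ² - 10 - 8 = 121 - 18 ≡ 12; y = λ·(10 - 12) - 11 ≡ 6. → (12, 6)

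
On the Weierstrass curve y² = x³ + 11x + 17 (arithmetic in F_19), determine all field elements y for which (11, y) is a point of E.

x³ + 11x + 17 = 1469 ≡ 6 (mod 19).
Square roots of 6 mod 19: 5 and 14 (since 5² = 25 ≡ 6).

5, 14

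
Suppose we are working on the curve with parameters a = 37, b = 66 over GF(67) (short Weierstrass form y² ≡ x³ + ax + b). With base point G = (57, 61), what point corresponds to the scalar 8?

Repeated addition: build up to 8G.
2G: tangent at (57, 61): λ = (3·57² + 37)/(2·61) ≡ 2/55. 55⁻¹ ≡ 39 (mod 67), so λ ≡ 2·39 ≡ 11.
  x = λ² - 57 - 57 = 121 - 114 ≡ 7; y = λ·(57 - 7) - 61 ≡ 20. → (7, 20)
3G: (7, 20) + (57, 61). λ = (61 - 20)/(57 - 7) ≡ 41/50 mod 67. 50⁻¹ ≡ 63 (mod 67) since 50·63 = 3150 ≡ 1, so λ ≡ 37.
  x = λ² - 7 - 57 = 1369 - 64 ≡ 32; y = λ·(7 - 32) - 20 ≡ 60. → (32, 60)
4G: (32, 60) + (57, 61). λ = (61 - 60)/(57 - 32) ≡ 1/25 mod 67. 25⁻¹ ≡ 59 (mod 67) since 25·59 = 1475 ≡ 1, so λ ≡ 59.
  x = λ² - 32 - 57 = 3481 - 89 ≡ 42; y = λ·(32 - 42) - 60 ≡ 20. → (42, 20)
5G: (42, 20) + (57, 61). λ = (61 - 20)/(57 - 42) ≡ 41/15 mod 67. 15⁻¹ ≡ 9 (mod 67), so λ ≡ 34.
  x = λ² - 42 - 57 = 1156 - 99 ≡ 52; y = λ·(42 - 52) - 20 ≡ 42. → (52, 42)
6G: (52, 42) + (57, 61). λ = (61 - 42)/(57 - 52) ≡ 19/5 mod 67. 5⁻¹ ≡ 27 (mod 67) since 5·27 = 135 ≡ 1, so λ ≡ 44.
  x = λ² - 52 - 57 = 1936 - 109 ≡ 18; y = λ·(52 - 18) - 42 ≡ 47. → (18, 47)
7G: (18, 47) + (57, 61). λ = (61 - 47)/(57 - 18) ≡ 14/39 mod 67. 39⁻¹ ≡ 55 (mod 67) since 39·55 = 2145 ≡ 1, so λ ≡ 33.
  x = λ² - 18 - 57 = 1089 - 75 ≡ 9; y = λ·(18 - 9) - 47 ≡ 49. → (9, 49)
8G: (9, 49) + (57, 61). λ = (61 - 49)/(57 - 9) ≡ 12/48 mod 67. 48⁻¹ ≡ 7 (mod 67), so λ ≡ 17.
  x = λ² - 9 - 57 = 289 - 66 ≡ 22; y = λ·(9 - 22) - 49 ≡ 65. → (22, 65)

(22, 65)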